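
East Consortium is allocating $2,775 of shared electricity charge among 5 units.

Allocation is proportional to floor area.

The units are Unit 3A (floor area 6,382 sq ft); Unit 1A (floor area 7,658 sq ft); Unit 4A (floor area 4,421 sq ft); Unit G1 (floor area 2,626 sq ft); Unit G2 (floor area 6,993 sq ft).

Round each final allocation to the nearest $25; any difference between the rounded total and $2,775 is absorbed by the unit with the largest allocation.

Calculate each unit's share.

Floor area total: 28,080.
Raw shares: Unit 3A 6,382/28,080 × $2,775 = 630.70; Unit 1A 7,658/28,080 × $2,775 = 756.80; Unit 4A 4,421/28,080 × $2,775 = 436.90; Unit G1 2,626/28,080 × $2,775 = 259.51; Unit G2 6,993/28,080 × $2,775 = 691.08.
Rounded to nearest $25: Unit 3A $625; Unit 1A $750; Unit 4A $425; Unit G1 $250; Unit G2 $700. Sum = $2,750.
Difference $2,775 − $2,750 = +$25 applied to largest allocation (Unit 1A): Unit 1A becomes $775.

Unit 3A: $625 · Unit 1A: $775 · Unit 4A: $425 · Unit G1: $250 · Unit G2: $700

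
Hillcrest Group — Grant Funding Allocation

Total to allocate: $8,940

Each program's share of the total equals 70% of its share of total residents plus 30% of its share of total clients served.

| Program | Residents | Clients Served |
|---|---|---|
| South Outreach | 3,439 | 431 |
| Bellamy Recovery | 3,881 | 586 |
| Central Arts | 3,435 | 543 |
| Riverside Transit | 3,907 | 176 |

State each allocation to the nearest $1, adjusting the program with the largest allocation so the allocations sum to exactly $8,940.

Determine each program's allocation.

Totals — residents 14,662, clients served 1,736.
Blended shares (70% residents + 30% clients served): South Outreach 0.2387; Bellamy Recovery 0.2866; Central Arts 0.2578; Riverside Transit 0.2169.
Proportional shares: South Outreach 2,133.69; Bellamy Recovery 2,561.81; Central Arts 2,305.02; Riverside Transit 1,939.48.
Rounded to nearest $1: South Outreach $2,134; Bellamy Recovery $2,562; Central Arts $2,305; Riverside Transit $1,939. Sum = $8,940.
No rounding difference to absorb.

South Outreach: $2,134; Bellamy Recovery: $2,562; Central Arts: $2,305; Riverside Transit: $1,939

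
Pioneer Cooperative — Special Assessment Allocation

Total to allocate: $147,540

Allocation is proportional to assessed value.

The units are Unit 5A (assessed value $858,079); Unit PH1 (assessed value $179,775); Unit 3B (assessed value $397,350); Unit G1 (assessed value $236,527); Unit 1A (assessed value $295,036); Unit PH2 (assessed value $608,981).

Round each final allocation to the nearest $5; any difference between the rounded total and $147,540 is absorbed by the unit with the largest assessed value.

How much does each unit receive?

Unit 5A: $49,145; Unit PH1: $10,300; Unit 3B: $22,760; Unit G1: $13,550; Unit 1A: $16,900; Unit PH2: $34,885

Sum of assessed value: 2,575,748.
Pro-rata amounts: Unit 5A 858,079/2,575,748 × $147,540 = 49,151.15; Unit PH1 179,775/2,575,748 × $147,540 = 10,297.59; Unit 3B 397,350/2,575,748 × $147,540 = 22,760.39; Unit G1 236,527/2,575,748 × $147,540 = 13,548.37; Unit 1A 295,036/2,575,748 × $147,540 = 16,899.79; Unit PH2 608,981/2,575,748 × $147,540 = 34,882.70.
At nearest $5: Unit 5A $49,150; Unit PH1 $10,300; Unit 3B $22,760; Unit G1 $13,550; Unit 1A $16,900; Unit PH2 $34,885. Sum = $147,545.
Difference $147,540 − $147,545 = −$5 applied to largest assessed value (Unit 5A): Unit 5A becomes $49,145.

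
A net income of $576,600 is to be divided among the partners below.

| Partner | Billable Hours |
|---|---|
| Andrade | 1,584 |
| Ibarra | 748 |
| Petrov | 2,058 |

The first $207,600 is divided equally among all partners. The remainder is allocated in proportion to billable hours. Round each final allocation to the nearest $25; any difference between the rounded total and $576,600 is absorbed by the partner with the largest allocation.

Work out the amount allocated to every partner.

First tranche $207,600 split equally: $69,200 each.
Remainder $369,000 by billable hours (total 4,390): Andrade 133,142.60 → $133,150; Ibarra 62,872.89 → $62,875; Petrov 172,984.51 → $172,975.
Totals: Andrade $69,200 + $133,150 = $202,350; Ibarra $69,200 + $62,875 = $132,075; Petrov $69,200 + $172,975 = $242,175.

Andrade: $202,350; Ibarra: $132,075; Petrov: $242,175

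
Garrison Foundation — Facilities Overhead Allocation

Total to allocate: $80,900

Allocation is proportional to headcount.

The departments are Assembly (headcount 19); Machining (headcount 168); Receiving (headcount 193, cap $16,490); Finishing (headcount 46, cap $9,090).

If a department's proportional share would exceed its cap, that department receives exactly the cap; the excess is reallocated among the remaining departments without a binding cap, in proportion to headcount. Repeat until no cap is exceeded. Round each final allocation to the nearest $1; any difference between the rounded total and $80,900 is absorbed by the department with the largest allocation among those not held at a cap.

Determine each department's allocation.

Combined headcount = 426.
Proportional shares (ignoring caps): Assembly 3,608.22; Machining 31,904.23; Receiving 36,651.88; Finishing 8,735.68.
Cap binds for Receiving ($16,490); residual $64,410 reallocated over remaining headcount 233.
Cap binds for Finishing ($9,090); residual $55,320 reallocated over remaining headcount 187.
Shares after redistribution: Assembly 5,620.75 → $5,621; Machining 49,699.25 → $49,699.

Assembly: $5,621 · Machining: $49,699 · Receiving: $16,490 · Finishing: $9,090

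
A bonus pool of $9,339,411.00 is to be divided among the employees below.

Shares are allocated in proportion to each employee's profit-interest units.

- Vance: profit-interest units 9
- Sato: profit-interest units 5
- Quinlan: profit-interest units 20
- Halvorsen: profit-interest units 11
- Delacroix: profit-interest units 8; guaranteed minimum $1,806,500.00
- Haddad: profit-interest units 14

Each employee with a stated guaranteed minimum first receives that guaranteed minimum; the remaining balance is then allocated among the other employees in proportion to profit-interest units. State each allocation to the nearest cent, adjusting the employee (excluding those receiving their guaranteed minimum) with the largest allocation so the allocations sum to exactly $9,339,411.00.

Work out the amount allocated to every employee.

Minimums first: Delacroix $1,806,500.00. Remaining pool $7,532,911.00.
Remaining pool split over remaining profit-interest units 59: Vance 1,149,088.1186 → $1,149,088.12; Sato 638,382.2881 → $638,382.29; Quinlan 2,553,529.1525 → $2,553,529.15; Halvorsen 1,404,441.0339 → $1,404,441.03; Haddad 1,787,470.4068 → $1,787,470.41.

Vance: $1,149,088.12; Sato: $638,382.29; Quinlan: $2,553,529.15; Halvorsen: $1,404,441.03; Delacroix: $1,806,500.00; Haddad: $1,787,470.41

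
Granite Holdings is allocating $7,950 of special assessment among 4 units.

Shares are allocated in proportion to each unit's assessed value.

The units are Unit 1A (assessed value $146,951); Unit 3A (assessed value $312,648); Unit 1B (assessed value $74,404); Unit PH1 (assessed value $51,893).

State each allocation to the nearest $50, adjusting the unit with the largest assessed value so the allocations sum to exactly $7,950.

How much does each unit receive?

Unit 1A: $2,000 | Unit 3A: $4,250 | Unit 1B: $1,000 | Unit PH1: $700

Sum of assessed value: 146,951 + 312,648 + 74,404 + 51,893 = 585,896.
Unrounded shares: Unit 1A 1,993.97; Unit 3A 4,242.31; Unit 1B 1,009.58; Unit PH1 704.13.
Rounded to nearest $50: Unit 1A $2,000; Unit 3A $4,250; Unit 1B $1,000; Unit PH1 $700. Sum = $7,950.
Sum already equals the total — no adjustment.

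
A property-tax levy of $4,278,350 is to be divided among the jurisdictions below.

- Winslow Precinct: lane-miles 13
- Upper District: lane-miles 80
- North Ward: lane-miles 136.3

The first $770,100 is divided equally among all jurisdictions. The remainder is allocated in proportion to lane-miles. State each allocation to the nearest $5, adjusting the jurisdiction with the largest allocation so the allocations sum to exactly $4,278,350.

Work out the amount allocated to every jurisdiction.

First tranche $770,100 split equally: $256,700 each.
Remainder $3,508,250 by lane-miles (total 229.3): Winslow Precinct 198,897.73 → $198,900; Upper District 1,223,986.04 → $1,223,985; North Ward 2,085,366.22 → $2,085,365.
Totals: Winslow Precinct $256,700 + $198,900 = $455,600; Upper District $256,700 + $1,223,985 = $1,480,685; North Ward $256,700 + $2,085,365 = $2,342,065.

Winslow Precinct: $455,600; Upper District: $1,480,685; North Ward: $2,342,065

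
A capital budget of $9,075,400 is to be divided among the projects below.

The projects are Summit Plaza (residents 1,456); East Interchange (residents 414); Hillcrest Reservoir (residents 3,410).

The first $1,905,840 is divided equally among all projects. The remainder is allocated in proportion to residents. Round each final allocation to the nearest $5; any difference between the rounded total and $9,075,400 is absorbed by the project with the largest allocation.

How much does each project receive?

Equal tier: $1,905,840 ÷ 3 = $635,280 apiece.
Remainder $7,169,560 by residents (total 5,280): Summit Plaza 1,977,060.48 → $1,977,060; East Interchange 562,158.68 → $562,160; Hillcrest Reservoir 4,630,340.83 → $4,630,340.
Totals: Summit Plaza $635,280 + $1,977,060 = $2,612,340; East Interchange $635,280 + $562,160 = $1,197,440; Hillcrest Reservoir $635,280 + $4,630,340 = $5,265,620.

Summit Plaza: $2,612,340 | East Interchange: $1,197,440 | Hillcrest Reservoir: $5,265,620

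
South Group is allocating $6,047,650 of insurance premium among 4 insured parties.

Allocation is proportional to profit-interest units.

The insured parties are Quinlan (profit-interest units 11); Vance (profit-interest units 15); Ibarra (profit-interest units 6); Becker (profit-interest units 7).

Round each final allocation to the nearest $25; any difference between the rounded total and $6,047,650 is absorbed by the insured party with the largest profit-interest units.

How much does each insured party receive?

Quinlan: $1,705,750; Vance: $2,326,025; Ibarra: $930,400; Becker: $1,085,475

Total profit-interest units = 11 + 15 + 6 + 7 = 39.
Pro-rata amounts: Quinlan 1,705,747.44; Vance 2,326,019.23; Ibarra 930,407.69; Becker 1,085,475.64.
At nearest $25: Quinlan $1,705,750; Vance $2,326,025; Ibarra $930,400; Becker $1,085,475. Sum = $6,047,650.
Rounded total matches; no reconciliation needed.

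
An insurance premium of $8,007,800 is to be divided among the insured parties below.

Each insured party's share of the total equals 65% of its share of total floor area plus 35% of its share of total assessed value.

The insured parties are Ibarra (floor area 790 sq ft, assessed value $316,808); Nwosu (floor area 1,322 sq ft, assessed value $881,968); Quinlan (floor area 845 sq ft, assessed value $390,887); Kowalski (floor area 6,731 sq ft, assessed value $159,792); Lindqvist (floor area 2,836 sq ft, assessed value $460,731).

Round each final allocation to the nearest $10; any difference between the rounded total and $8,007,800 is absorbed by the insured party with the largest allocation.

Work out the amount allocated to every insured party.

Ibarra: $730,070; Nwosu: $1,667,850; Quinlan: $846,870; Kowalski: $3,000,100; Lindqvist: $1,762,910

Floor area total 12,524; assessed value total 2,210,186.
Combined weights (65% floor area + 35% assessed value): Ibarra 0.0912; Nwosu 0.2083; Quinlan 0.1058; Kowalski 0.3746; Lindqvist 0.2201.
Pro-rata amounts: Ibarra 730,073.27; Nwosu 1,667,854.17; Quinlan 846,871.04; Kowalski 3,000,086.72; Lindqvist 1,762,914.80.
Rounded to nearest $10: Ibarra $730,070; Nwosu $1,667,850; Quinlan $846,870; Kowalski $3,000,090; Lindqvist $1,762,910. Sum = $8,007,790.
Difference $8,007,800 − $8,007,790 = +$10 applied to largest allocation (Kowalski): Kowalski becomes $3,000,100.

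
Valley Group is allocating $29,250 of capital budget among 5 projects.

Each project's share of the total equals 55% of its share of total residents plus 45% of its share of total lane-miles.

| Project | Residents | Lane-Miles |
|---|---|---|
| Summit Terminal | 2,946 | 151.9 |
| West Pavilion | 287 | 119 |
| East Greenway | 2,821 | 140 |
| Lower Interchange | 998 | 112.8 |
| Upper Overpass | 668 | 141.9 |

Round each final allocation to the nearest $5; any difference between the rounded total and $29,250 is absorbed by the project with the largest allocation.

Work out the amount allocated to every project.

Residents total 7,720; lane-miles total 665.6.
Combined weights (55% residents + 45% lane-miles): Summit Terminal 0.3126; West Pavilion 0.1009; East Greenway 0.2956; Lower Interchange 0.1474; Upper Overpass 0.1435.
Unrounded shares: Summit Terminal 9,142.97; West Pavilion 2,951.34; East Greenway 8,647.16; Lower Interchange 4,310.37; Upper Overpass 4,198.16.
After rounding ($5): Summit Terminal $9,145; West Pavilion $2,950; East Greenway $8,645; Lower Interchange $4,310; Upper Overpass $4,200. Sum = $29,250.
No rounding difference to absorb.

Summit Terminal: $9,145 | West Pavilion: $2,950 | East Greenway: $8,645 | Lower Interchange: $4,310 | Upper Overpass: $4,200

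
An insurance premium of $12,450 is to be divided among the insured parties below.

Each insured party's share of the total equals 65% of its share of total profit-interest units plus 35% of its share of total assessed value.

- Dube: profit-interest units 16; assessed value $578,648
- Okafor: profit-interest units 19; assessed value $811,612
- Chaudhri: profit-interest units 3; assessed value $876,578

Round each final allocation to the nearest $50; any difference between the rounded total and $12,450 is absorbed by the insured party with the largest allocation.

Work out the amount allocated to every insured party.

Dube: $4,500 · Okafor: $5,650 · Chaudhri: $2,300

Profit-interest units total 38; assessed value total 2,266,838.
Composite weights (65% profit-interest units + 35% assessed value): Dube 0.3630; Okafor 0.4503; Chaudhri 0.1867.
Proportional shares: Dube 4,519.69; Okafor 5,606.40; Chaudhri 2,323.91.
After rounding ($50): Dube $4,500; Okafor $5,600; Chaudhri $2,300. Sum = $12,400.
Difference $12,450 − $12,400 = +$50 applied to largest allocation (Okafor): Okafor becomes $5,650.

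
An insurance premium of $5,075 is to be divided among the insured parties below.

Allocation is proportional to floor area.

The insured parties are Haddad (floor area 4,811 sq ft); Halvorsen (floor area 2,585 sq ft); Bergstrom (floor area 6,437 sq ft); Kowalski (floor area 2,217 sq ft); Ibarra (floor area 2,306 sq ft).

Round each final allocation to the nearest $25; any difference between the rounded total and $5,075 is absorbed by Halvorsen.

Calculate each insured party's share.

Haddad: $1,325; Halvorsen: $700; Bergstrom: $1,775; Kowalski: $625; Ibarra: $650

Total floor area = 18,356.
Raw shares: Haddad 4,811/18,356 × $5,075 = 1,330.13; Halvorsen 2,585/18,356 × $5,075 = 714.69; Bergstrom 6,437/18,356 × $5,075 = 1,779.68; Kowalski 2,217/18,356 × $5,075 = 612.95; Ibarra 2,306/18,356 × $5,075 = 637.55.
After rounding ($25): Haddad $1,325; Halvorsen $725; Bergstrom $1,775; Kowalski $625; Ibarra $650. Sum = $5,100.
Difference $5,075 − $5,100 = −$25 applied to Halvorsen: Halvorsen becomes $700.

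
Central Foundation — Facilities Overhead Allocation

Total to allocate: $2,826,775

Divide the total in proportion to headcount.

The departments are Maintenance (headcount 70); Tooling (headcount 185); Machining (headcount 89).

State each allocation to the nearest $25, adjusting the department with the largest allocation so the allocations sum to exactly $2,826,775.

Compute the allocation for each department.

Maintenance: $575,225; Tooling: $1,520,200; Machining: $731,350

Sum of headcount: 344.
Raw shares: Maintenance 70/344 × $2,826,775 = 575,215.84; Tooling 185/344 × $2,826,775 = 1,520,213.30; Machining 89/344 × $2,826,775 = 731,345.86.
Rounded to nearest $25: Maintenance $575,225; Tooling $1,520,225; Machining $731,350. Sum = $2,826,800.
Difference $2,826,775 − $2,826,800 = −$25 applied to largest allocation (Tooling): Tooling becomes $1,520,200.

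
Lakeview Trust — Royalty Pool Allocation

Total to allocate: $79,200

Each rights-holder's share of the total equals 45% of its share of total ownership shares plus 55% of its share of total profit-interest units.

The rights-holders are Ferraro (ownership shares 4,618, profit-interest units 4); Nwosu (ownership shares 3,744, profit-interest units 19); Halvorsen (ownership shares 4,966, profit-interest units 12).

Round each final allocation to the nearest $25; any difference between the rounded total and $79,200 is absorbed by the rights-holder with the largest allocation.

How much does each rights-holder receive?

Ownership shares total 13,328; profit-interest units total 35.
Blended shares (45% ownership shares + 55% profit-interest units): Ferraro 0.2188; Nwosu 0.4250; Halvorsen 0.3562.
Pro-rata amounts: Ferraro 17,327.14; Nwosu 33,658.57; Halvorsen 28,214.29.
After rounding ($25): Ferraro $17,325; Nwosu $33,650; Halvorsen $28,225. Sum = $79,200.
No rounding difference to absorb.

Ferraro: $17,325 | Nwosu: $33,650 | Halvorsen: $28,225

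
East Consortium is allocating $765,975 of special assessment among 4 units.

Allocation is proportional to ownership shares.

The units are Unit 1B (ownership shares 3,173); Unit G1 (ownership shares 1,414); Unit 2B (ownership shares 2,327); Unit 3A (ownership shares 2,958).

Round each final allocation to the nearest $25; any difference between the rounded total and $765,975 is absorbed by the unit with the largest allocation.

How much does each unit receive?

Sum of ownership shares: 9,872.
Raw shares: Unit 1B 3,173/9,872 × $765,975 = 246,195.17; Unit G1 1,414/9,872 × $765,975 = 109,713.19; Unit 2B 2,327/9,872 × $765,975 = 180,553.47; Unit 3A 2,958/9,872 × $765,975 = 229,513.17.
After rounding ($25): Unit 1B $246,200; Unit G1 $109,725; Unit 2B $180,550; Unit 3A $229,525. Sum = $766,000.
Difference $765,975 − $766,000 = −$25 applied to largest allocation (Unit 1B): Unit 1B becomes $246,175.

Unit 1B: $246,175 | Unit G1: $109,725 | Unit 2B: $180,550 | Unit 3A: $229,525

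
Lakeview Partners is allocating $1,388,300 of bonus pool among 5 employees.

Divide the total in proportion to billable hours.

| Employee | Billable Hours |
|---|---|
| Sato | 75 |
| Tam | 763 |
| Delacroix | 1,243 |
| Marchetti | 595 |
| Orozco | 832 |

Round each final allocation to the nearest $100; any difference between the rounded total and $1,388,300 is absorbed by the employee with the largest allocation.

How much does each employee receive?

Sato: $29,700 | Tam: $302,000 | Delacroix: $491,800 | Marchetti: $235,500 | Orozco: $329,300

Combined billable hours = 3,508.
Proportional shares: Sato 75/3,508 × $1,388,300 = 29,681.44; Tam 763/3,508 × $1,388,300 = 301,959.21; Delacroix 1,243/3,508 × $1,388,300 = 491,920.44; Marchetti 595/3,508 × $1,388,300 = 235,472.78; Orozco 832/3,508 × $1,388,300 = 329,266.13.
Rounded to nearest $100: Sato $29,700; Tam $302,000; Delacroix $491,900; Marchetti $235,500; Orozco $329,300. Sum = $1,388,400.
Difference $1,388,300 − $1,388,400 = −$100 applied to largest allocation (Delacroix): Delacroix becomes $491,800.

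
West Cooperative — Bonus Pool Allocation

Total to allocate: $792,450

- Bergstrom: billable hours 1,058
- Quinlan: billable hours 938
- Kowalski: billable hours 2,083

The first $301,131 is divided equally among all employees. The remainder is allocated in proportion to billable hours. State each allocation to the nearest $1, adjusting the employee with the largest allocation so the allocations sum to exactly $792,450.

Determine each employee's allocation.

Bergstrom: $227,814 · Quinlan: $213,360 · Kowalski: $351,276

First tranche $301,131 split equally: $100,377 each.
Remainder $491,319 by billable hours (total 4,079): Bergstrom 127,436.99 → $127,437; Quinlan 112,982.89 → $112,983; Kowalski 250,899.11 → $250,899.
Totals: Bergstrom $100,377 + $127,437 = $227,814; Quinlan $100,377 + $112,983 = $213,360; Kowalski $100,377 + $250,899 = $351,276.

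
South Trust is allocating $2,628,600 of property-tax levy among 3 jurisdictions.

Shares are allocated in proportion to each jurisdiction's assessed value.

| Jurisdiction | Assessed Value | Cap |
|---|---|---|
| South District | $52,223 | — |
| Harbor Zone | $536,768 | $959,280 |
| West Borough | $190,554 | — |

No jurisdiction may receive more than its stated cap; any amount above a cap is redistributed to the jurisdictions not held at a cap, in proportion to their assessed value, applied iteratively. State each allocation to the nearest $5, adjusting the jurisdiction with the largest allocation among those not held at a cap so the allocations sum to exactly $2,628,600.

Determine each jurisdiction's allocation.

Assessed value total: 779,545.
Pro-rata shares before constraints: South District 176,094.23; Harbor Zone 1,809,963.97; West Borough 642,541.80.
Capped: Harbor Zone ($959,280); residual $1,669,320 reallocated over remaining assessed value 242,777.
Remaining shares: South District 359,082.20 → $359,080; West Borough 1,310,237.80 → $1,310,240.

South District: $359,080 | Harbor Zone: $959,280 | West Borough: $1,310,240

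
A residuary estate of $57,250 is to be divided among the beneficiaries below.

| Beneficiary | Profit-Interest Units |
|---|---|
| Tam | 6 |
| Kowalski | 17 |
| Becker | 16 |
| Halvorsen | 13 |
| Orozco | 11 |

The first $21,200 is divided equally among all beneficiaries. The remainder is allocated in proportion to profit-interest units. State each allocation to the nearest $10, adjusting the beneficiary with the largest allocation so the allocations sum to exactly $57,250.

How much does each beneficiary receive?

Equal tier: $21,200 ÷ 5 = $4,240 apiece.
Remainder $36,050 by profit-interest units (total 63): Tam 3,433.33 → $3,430; Kowalski 9,727.78 → $9,730; Becker 9,155.56 → $9,160; Halvorsen 7,438.89 → $7,440; Orozco 6,294.44 → $6,290.
Totals: Tam $4,240 + $3,430 = $7,670; Kowalski $4,240 + $9,730 = $13,970; Becker $4,240 + $9,160 = $13,400; Halvorsen $4,240 + $7,440 = $11,680; Orozco $4,240 + $6,290 = $10,530.

Tam: $7,670 | Kowalski: $13,970 | Becker: $13,400 | Halvorsen: $11,680 | Orozco: $10,530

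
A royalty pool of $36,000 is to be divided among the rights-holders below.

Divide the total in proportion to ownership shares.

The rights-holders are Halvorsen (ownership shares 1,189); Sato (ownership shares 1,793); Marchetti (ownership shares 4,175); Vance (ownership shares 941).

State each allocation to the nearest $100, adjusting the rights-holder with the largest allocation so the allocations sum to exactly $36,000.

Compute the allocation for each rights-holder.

Halvorsen: $5,300; Sato: $8,000; Marchetti: $18,500; Vance: $4,200

Total ownership shares = 8,098.
Raw shares: Halvorsen 1,189/8,098 × $36,000 = 5,285.75; Sato 1,793/8,098 × $36,000 = 7,970.86; Marchetti 4,175/8,098 × $36,000 = 18,560.14; Vance 941/8,098 × $36,000 = 4,183.26.
Rounded to nearest $100: Halvorsen $5,300; Sato $8,000; Marchetti $18,600; Vance $4,200. Sum = $36,100.
Difference $36,000 − $36,100 = −$100 applied to largest allocation (Marchetti): Marchetti becomes $18,500.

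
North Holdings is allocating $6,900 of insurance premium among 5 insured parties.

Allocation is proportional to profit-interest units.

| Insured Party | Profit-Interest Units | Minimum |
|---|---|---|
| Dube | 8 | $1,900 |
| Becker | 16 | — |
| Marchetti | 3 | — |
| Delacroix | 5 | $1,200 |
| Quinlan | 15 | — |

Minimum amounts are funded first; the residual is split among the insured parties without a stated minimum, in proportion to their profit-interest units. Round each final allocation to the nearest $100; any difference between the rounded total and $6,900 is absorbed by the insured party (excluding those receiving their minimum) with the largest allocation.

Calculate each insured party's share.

Fund the minimums — Dube $1,900; Delacroix $1,200. Residual $3,800.
Residual split over remaining profit-interest units 34: Becker 1,788.24 → $1,800; Marchetti 335.29 → $300; Quinlan 1,676.47 → $1,700.

Dube: $1,900 | Becker: $1,800 | Marchetti: $300 | Delacroix: $1,200 | Quinlan: $1,700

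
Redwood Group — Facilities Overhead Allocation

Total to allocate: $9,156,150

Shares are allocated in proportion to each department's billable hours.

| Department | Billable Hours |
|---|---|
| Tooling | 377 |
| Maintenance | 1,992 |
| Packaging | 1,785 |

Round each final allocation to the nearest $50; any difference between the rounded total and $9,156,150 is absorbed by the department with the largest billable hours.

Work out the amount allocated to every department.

Combined billable hours = 4,154.
Proportional shares: Tooling 377/4,154 × $9,156,150 = 830,974.61; Maintenance 1,992/4,154 × $9,156,150 = 4,390,719.98; Packaging 1,785/4,154 × $9,156,150 = 3,934,455.40.
Rounded to nearest $50: Tooling $830,950; Maintenance $4,390,700; Packaging $3,934,450. Sum = $9,156,100.
Difference $9,156,150 − $9,156,100 = +$50 applied to largest billable hours (Maintenance): Maintenance becomes $4,390,750.

Tooling: $830,950 | Maintenance: $4,390,750 | Packaging: $3,934,450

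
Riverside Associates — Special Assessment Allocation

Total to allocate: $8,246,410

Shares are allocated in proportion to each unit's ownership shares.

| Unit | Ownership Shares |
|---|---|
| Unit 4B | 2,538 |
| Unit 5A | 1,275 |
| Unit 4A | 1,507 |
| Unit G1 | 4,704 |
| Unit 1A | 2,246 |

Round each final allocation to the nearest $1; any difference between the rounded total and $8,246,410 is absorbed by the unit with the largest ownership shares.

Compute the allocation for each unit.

Sum of ownership shares: 12,270.
Unrounded shares: Unit 4B 2,538/12,270 × $8,246,410 = 1,705,736.64; Unit 5A 1,275/12,270 × $8,246,410 = 856,900.79; Unit 4A 1,507/12,270 × $8,246,410 = 1,012,823.14; Unit G1 4,704/12,270 × $8,246,410 = 3,161,459.87; Unit 1A 2,246/12,270 × $8,246,410 = 1,509,489.56.
Rounded to nearest $1: Unit 4B $1,705,737; Unit 5A $856,901; Unit 4A $1,012,823; Unit G1 $3,161,460; Unit 1A $1,509,490. Sum = $8,246,411.
Difference $8,246,410 − $8,246,411 = −$1 applied to largest ownership shares (Unit G1): Unit G1 becomes $3,161,459.

Unit 4B: $1,705,737; Unit 5A: $856,901; Unit 4A: $1,012,823; Unit G1: $3,161,459; Unit 1A: $1,509,490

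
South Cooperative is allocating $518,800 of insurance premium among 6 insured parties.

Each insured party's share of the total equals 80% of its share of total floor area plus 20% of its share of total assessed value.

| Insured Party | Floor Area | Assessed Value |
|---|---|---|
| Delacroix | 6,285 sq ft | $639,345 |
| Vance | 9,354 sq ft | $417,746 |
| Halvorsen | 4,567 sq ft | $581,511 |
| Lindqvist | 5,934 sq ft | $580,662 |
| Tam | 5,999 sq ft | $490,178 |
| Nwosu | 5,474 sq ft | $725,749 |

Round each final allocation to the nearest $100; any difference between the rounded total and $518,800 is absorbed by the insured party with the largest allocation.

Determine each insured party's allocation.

Totals — floor area 37,613, assessed value 3,435,191.
Composite weights (80% floor area + 20% assessed value): Delacroix 0.1709; Vance 0.2233; Halvorsen 0.1310; Lindqvist 0.1600; Tam 0.1561; Nwosu 0.1587.
Unrounded shares: Delacroix 88,663.15; Vance 115,834.58; Halvorsen 67,959.03; Lindqvist 83,017.53; Tam 81,001.70; Nwosu 82,324.02.
Rounded to nearest $100: Delacroix $88,700; Vance $115,800; Halvorsen $68,000; Lindqvist $83,000; Tam $81,000; Nwosu $82,300. Sum = $518,800.
Rounded total matches; no reconciliation needed.

Delacroix: $88,700 | Vance: $115,800 | Halvorsen: $68,000 | Lindqvist: $83,000 | Tam: $81,000 | Nwosu: $82,300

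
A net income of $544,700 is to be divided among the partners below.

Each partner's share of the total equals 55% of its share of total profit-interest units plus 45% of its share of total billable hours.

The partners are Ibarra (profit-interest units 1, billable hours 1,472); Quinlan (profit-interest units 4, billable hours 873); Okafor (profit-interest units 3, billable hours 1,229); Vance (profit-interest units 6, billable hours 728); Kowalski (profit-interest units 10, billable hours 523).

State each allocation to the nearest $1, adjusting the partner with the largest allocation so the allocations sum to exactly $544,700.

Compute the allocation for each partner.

Ibarra: $87,262 | Quinlan: $94,280 | Okafor: $99,883 | Vance: $111,879 | Kowalski: $151,396

Profit-interest units total 24; billable hours total 4,825.
Combined weights (55% profit-interest units + 45% billable hours): Ibarra 0.1602; Quinlan 0.1731; Okafor 0.1834; Vance 0.2054; Kowalski 0.2779.
Pro-rata amounts: Ibarra 87,261.83; Quinlan 94,280.14; Okafor 99,882.60; Vance 111,879.40; Kowalski 151,396.03.
At nearest $1: Ibarra $87,262; Quinlan $94,280; Okafor $99,883; Vance $111,879; Kowalski $151,396. Sum = $544,700.
Rounded total matches; no reconciliation needed.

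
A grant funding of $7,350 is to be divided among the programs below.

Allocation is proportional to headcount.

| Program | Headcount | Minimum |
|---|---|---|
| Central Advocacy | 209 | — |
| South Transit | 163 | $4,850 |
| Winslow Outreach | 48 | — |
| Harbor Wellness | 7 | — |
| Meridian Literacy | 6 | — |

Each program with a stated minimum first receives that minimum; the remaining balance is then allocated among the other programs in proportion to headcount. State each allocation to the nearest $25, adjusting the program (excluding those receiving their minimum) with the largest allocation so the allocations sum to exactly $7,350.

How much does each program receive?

Fund the minimums — South Transit $4,850. Balance $2,500.
Balance split over remaining headcount 270: Central Advocacy 1,935.19 → $1,925; Winslow Outreach 444.44 → $450; Harbor Wellness 64.81 → $75; Meridian Literacy 55.56 → $50.

Central Advocacy: $1,925 | South Transit: $4,850 | Winslow Outreach: $450 | Harbor Wellness: $75 | Meridian Literacy: $50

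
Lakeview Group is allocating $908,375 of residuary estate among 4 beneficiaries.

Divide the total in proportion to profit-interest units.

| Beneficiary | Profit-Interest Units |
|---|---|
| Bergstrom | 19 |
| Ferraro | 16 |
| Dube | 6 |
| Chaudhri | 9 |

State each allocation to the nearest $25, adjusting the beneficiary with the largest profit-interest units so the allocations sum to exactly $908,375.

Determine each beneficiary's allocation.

Profit-interest units total: 50.
Pro-rata amounts: Bergstrom 19/50 × $908,375 = 345,182.50; Ferraro 16/50 × $908,375 = 290,680.00; Dube 6/50 × $908,375 = 109,005.00; Chaudhri 9/50 × $908,375 = 163,507.50.
Rounded to nearest $25: Bergstrom $345,175; Ferraro $290,675; Dube $109,000; Chaudhri $163,500. Sum = $908,350.
Difference $908,375 − $908,350 = +$25 applied to largest profit-interest units (Bergstrom): Bergstrom becomes $345,200.

Bergstrom: $345,200 · Ferraro: $290,675 · Dube: $109,000 · Chaudhri: $163,500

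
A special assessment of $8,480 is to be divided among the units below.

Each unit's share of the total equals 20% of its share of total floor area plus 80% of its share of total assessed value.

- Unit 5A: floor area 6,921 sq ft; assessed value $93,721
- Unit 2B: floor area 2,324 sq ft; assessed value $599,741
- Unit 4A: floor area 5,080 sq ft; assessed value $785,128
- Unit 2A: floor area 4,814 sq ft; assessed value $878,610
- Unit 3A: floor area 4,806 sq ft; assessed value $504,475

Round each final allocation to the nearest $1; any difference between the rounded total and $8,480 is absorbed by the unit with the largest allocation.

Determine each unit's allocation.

Floor area total 23,945; assessed value total 2,861,675.
Blended shares (20% floor area + 80% assessed value): Unit 5A 0.0840; Unit 2B 0.1871; Unit 4A 0.2619; Unit 2A 0.2858; Unit 3A 0.1812.
Pro-rata amounts: Unit 5A 712.39; Unit 2B 1,586.38; Unit 4A 2,221.07; Unit 2A 2,423.84; Unit 3A 1,536.33.
At nearest $1: Unit 5A $712; Unit 2B $1,586; Unit 4A $2,221; Unit 2A $2,424; Unit 3A $1,536. Sum = $8,479.
Difference $8,480 − $8,479 = +$1 applied to largest allocation (Unit 2A): Unit 2A becomes $2,425.

Unit 5A: $712 | Unit 2B: $1,586 | Unit 4A: $2,221 | Unit 2A: $2,425 | Unit 3A: $1,536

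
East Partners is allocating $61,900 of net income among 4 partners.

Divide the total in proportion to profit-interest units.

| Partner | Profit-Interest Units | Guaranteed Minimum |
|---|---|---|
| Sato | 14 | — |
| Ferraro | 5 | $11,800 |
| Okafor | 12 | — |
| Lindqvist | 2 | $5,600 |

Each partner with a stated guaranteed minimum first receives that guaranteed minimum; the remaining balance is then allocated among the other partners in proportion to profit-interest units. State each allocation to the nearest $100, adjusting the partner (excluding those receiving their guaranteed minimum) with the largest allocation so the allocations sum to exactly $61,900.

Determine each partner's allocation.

Sato: $24,000 | Ferraro: $11,800 | Okafor: $20,500 | Lindqvist: $5,600

Minimums first: Ferraro $11,800; Lindqvist $5,600. Remaining pool $44,500.
Remaining pool split over remaining profit-interest units 26: Sato 23,961.54 → $24,000; Okafor 20,538.46 → $20,500.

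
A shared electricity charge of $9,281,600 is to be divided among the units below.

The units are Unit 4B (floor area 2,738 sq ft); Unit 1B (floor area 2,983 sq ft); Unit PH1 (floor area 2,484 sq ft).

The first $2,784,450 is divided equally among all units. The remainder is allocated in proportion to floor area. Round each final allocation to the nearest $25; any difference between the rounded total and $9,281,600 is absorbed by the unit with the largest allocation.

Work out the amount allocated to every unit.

Unit 4B: $3,096,250 · Unit 1B: $3,290,250 · Unit PH1: $2,895,100

$2,784,450 shared equally gives $928,150 per unit.
Remainder $6,497,150 by floor area (total 8,205): Unit 4B 2,168,092.22 → $2,168,100; Unit 1B 2,362,096.09 → $2,362,100; Unit PH1 1,966,961.68 → $1,966,950.
Totals: Unit 4B $928,150 + $2,168,100 = $3,096,250; Unit 1B $928,150 + $2,362,100 = $3,290,250; Unit PH1 $928,150 + $1,966,950 = $2,895,100.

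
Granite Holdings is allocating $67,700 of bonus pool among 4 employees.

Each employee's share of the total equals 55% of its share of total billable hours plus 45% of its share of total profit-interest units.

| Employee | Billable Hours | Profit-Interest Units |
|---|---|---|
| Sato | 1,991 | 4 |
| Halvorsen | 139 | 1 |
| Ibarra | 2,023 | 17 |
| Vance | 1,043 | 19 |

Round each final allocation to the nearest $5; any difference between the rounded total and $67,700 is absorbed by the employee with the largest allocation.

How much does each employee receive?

Totals — billable hours 5,196, profit-interest units 41.
Blended shares (55% billable hours + 45% profit-interest units): Sato 0.2547; Halvorsen 0.0257; Ibarra 0.4007; Vance 0.3189.
Proportional shares: Sato 17,239.88; Halvorsen 1,739.14; Ibarra 27,128.83; Vance 21,592.16.
At nearest $5: Sato $17,240; Halvorsen $1,740; Ibarra $27,130; Vance $21,590. Sum = $67,700.
Rounded total matches; no reconciliation needed.

Sato: $17,240 | Halvorsen: $1,740 | Ibarra: $27,130 | Vance: $21,590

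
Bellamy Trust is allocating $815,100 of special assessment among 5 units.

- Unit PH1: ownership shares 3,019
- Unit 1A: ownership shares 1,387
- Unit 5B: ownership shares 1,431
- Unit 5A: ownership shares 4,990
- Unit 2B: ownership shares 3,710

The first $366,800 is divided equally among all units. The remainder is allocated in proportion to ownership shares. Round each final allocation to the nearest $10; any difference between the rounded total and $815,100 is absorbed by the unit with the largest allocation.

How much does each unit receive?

Unit PH1: $166,460 | Unit 1A: $116,130 | Unit 5B: $117,490 | Unit 5A: $227,250 | Unit 2B: $187,770

$366,800 shared equally gives $73,360 per unit.
Remainder $448,300 by ownership shares (total 14,537): Unit PH1 93,101.58 → $93,100; Unit 1A 42,773.07 → $42,770; Unit 5B 44,129.96 → $44,130; Unit 5A 153,884.36 → $153,880; Unit 2B 114,411.02 → $114,410.
Rounding difference +$10 on remainder applied to Unit 5A.
Totals: Unit PH1 $73,360 + $93,100 = $166,460; Unit 1A $73,360 + $42,770 = $116,130; Unit 5B $73,360 + $44,130 = $117,490; Unit 5A $73,360 + $153,890 = $227,250; Unit 2B $73,360 + $114,410 = $187,770.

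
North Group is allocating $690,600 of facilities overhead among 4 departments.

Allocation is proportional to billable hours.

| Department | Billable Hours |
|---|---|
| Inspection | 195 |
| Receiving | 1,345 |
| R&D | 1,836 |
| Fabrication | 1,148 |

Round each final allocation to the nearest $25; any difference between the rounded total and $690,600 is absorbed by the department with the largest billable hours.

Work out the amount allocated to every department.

Inspection: $29,775; Receiving: $205,325; R&D: $280,250; Fabrication: $175,250

Combined billable hours = 4,524.
Raw shares: Inspection 195/4,524 × $690,600 = 29,767.24; Receiving 1,345/4,524 × $690,600 = 205,317.64; R&D 1,836/4,524 × $690,600 = 280,270.03; Fabrication 1,148/4,524 × $690,600 = 175,245.09.
Rounded to nearest $25: Inspection $29,775; Receiving $205,325; R&D $280,275; Fabrication $175,250. Sum = $690,625.
Difference $690,600 − $690,625 = −$25 applied to largest billable hours (R&D): R&D becomes $280,250.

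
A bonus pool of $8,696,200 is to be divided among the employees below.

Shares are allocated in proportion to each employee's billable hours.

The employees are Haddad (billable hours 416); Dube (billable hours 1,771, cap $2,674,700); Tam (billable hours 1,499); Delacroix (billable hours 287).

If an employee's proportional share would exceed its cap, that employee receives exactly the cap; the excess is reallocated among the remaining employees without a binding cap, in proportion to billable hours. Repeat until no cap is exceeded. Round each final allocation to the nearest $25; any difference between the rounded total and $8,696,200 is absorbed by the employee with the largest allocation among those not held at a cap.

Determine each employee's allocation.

Haddad: $1,137,575 · Dube: $2,674,700 · Tam: $4,099,100 · Delacroix: $784,825

Billable hours total: 3,973.
Pro-rata shares before constraints: Haddad 910,551.02; Dube 3,876,408.31; Tam 3,281,048.02; Delacroix 628,192.65.
Capped: Dube ($2,674,700); residual $6,021,500 reallocated over remaining billable hours 2,202.
Shares after redistribution: Haddad 1,137,576.75 → $1,137,575; Tam 4,099,104.68 → $4,099,100; Delacroix 784,818.57 → $784,825.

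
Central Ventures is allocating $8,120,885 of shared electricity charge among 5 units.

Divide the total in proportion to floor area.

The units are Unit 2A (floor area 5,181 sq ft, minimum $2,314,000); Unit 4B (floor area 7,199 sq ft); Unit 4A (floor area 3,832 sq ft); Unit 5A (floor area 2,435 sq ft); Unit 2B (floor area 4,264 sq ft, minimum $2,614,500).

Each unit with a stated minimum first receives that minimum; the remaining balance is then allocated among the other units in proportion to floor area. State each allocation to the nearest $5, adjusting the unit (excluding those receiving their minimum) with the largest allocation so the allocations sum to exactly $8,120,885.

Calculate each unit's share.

Minimums first: Unit 2A $2,314,000; Unit 2B $2,614,500. Residual $3,192,385.
Residual split over remaining floor area 13,466: Unit 4B 1,706,667.13 → $1,706,665; Unit 4A 908,452.35 → $908,450; Unit 5A 577,265.52 → $577,265.
Rounding difference +$5 applied to Unit 4B → $1,706,670.

Unit 2A: $2,314,000; Unit 4B: $1,706,670; Unit 4A: $908,450; Unit 5A: $577,265; Unit 2B: $2,614,500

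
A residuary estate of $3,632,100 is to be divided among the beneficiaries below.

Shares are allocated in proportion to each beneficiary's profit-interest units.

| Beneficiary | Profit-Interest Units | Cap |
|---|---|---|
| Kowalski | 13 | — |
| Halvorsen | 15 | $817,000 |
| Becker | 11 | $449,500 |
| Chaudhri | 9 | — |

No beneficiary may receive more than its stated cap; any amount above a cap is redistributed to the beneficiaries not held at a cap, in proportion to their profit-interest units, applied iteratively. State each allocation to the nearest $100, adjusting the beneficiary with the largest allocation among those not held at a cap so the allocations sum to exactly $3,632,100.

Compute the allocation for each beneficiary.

Combined profit-interest units = 48.
Pro-rata shares before constraints: Kowalski 983,693.75; Halvorsen 1,135,031.25; Becker 832,356.25; Chaudhri 681,018.75.
Capped: Halvorsen ($817,000), Becker ($449,500); balance $2,365,600 reallocated over remaining profit-interest units 22.
Shares after redistribution: Kowalski 1,397,854.55 → $1,397,900; Chaudhri 967,745.45 → $967,700.

Kowalski: $1,397,900 | Halvorsen: $817,000 | Becker: $449,500 | Chaudhri: $967,700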